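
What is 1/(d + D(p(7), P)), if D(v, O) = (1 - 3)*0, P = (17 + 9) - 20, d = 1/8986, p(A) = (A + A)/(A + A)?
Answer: 8986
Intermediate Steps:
p(A) = 1 (p(A) = (2*A)/((2*A)) = (2*A)*(1/(2*A)) = 1)
d = 1/8986 ≈ 0.00011128
P = 6 (P = 26 - 20 = 6)
D(v, O) = 0 (D(v, O) = -2*0 = 0)
1/(d + D(p(7), P)) = 1/(1/8986 + 0) = 1/(1/8986) = 8986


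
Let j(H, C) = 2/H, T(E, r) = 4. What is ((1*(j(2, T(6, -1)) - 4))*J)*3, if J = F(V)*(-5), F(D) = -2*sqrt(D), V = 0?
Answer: 0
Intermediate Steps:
J = 0 (J = -2*sqrt(0)*(-5) = -2*0*(-5) = 0*(-5) = 0)
((1*(j(2, T(6, -1)) - 4))*J)*3 = ((1*(2/2 - 4))*0)*3 = ((1*(2*(1/2) - 4))*0)*3 = ((1*(1 - 4))*0)*3 = ((1*(-3))*0)*3 = -3*0*3 = 0*3 = 0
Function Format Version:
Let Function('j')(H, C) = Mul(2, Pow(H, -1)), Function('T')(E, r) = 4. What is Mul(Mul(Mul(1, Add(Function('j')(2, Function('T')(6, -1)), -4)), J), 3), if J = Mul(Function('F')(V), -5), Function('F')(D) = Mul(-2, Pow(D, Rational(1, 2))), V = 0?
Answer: 0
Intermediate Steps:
J = 0 (J = Mul(Mul(-2, Pow(0, Rational(1, 2))), -5) = Mul(Mul(-2, 0), -5) = Mul(0, -5) = 0)
Mul(Mul(Mul(1, Add(Function('j')(2, Function('T')(6, -1)), -4)), J), 3) = Mul(Mul(Mul(1, Add(Mul(2, Pow(2, -1)), -4)), 0), 3) = Mul(Mul(Mul(1, Add(Mul(2, Rational(1, 2)), -4)), 0), 3) = Mul(Mul(Mul(1, Add(1, -4)), 0), 3) = Mul(Mul(Mul(1, -3), 0), 3) = Mul(Mul(-3, 0), 3) = Mul(0, 3) = 0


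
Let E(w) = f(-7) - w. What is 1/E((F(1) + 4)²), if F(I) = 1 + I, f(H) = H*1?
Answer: -1/43 ≈ -0.023256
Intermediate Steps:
f(H) = H
E(w) = -7 - w
1/E((F(1) + 4)²) = 1/(-7 - ((1 + 1) + 4)²) = 1/(-7 - (2 + 4)²) = 1/(-7 - 1*6²) = 1/(-7 - 1*36) = 1/(-7 - 36) = 1/(-43) = -1/43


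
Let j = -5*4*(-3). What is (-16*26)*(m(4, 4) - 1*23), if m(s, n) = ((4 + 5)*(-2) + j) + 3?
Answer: -9152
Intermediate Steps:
j = 60 (j = -20*(-3) = 60)
m(s, n) = 45 (m(s, n) = ((4 + 5)*(-2) + 60) + 3 = (9*(-2) + 60) + 3 = (-18 + 60) + 3 = 42 + 3 = 45)
(-16*26)*(m(4, 4) - 1*23) = (-16*26)*(45 - 1*23) = -416*(45 - 23) = -416*22 = -9152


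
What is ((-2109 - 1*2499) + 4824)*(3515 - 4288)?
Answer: -166968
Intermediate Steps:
((-2109 - 1*2499) + 4824)*(3515 - 4288) = ((-2109 - 2499) + 4824)*(-773) = (-4608 + 4824)*(-773) = 216*(-773) = -166968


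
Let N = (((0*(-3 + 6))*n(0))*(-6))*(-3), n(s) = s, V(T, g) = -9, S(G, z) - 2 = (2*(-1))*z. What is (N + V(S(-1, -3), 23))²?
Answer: 81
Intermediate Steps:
S(G, z) = 2 - 2*z (S(G, z) = 2 + (2*(-1))*z = 2 - 2*z)
N = 0 (N = (((0*(-3 + 6))*0)*(-6))*(-3) = (((0*3)*0)*(-6))*(-3) = ((0*0)*(-6))*(-3) = (0*(-6))*(-3) = 0*(-3) = 0)
(N + V(S(-1, -3), 23))² = (0 - 9)² = (-9)² = 81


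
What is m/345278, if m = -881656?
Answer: -440828/172639 ≈ -2.5535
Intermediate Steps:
m/345278 = -881656/345278 = -881656*1/345278 = -440828/172639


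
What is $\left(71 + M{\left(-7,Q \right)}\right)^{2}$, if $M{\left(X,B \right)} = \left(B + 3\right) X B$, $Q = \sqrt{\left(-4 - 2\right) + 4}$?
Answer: $6343 - 3570 i \sqrt{2} \approx 6343.0 - 5048.7 i$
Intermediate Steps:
$Q = i \sqrt{2}$ ($Q = \sqrt{-6 + 4} = \sqrt{-2} = i \sqrt{2} \approx 1.4142 i$)
$M{\left(X,B \right)} = B X \left(3 + B\right)$ ($M{\left(X,B \right)} = \left(3 + B\right) B X = B X \left(3 + B\right)$)
$\left(71 + M{\left(-7,Q \right)}\right)^{2} = \left(71 + i \sqrt{2} \left(-7\right) \left(3 + i \sqrt{2}\right)\right)^{2} = \left(71 - 7 i \sqrt{2} \left(3 + i \sqrt{2}\right)\right)^{2}$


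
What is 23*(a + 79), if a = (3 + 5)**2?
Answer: 3289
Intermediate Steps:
a = 64 (a = 8**2 = 64)
23*(a + 79) = 23*(64 + 79) = 23*143 = 3289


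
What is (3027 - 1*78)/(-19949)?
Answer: -2949/19949 ≈ -0.14783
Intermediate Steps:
(3027 - 1*78)/(-19949) = (3027 - 78)*(-1/19949) = 2949*(-1/19949) = -2949/19949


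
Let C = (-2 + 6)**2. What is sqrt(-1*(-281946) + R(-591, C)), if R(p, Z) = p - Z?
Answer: sqrt(281339) ≈ 530.41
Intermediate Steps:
C = 16 (C = 4**2 = 16)
sqrt(-1*(-281946) + R(-591, C)) = sqrt(-1*(-281946) + (-591 - 1*16)) = sqrt(281946 + (-591 - 16)) = sqrt(281946 - 607) = sqrt(281339)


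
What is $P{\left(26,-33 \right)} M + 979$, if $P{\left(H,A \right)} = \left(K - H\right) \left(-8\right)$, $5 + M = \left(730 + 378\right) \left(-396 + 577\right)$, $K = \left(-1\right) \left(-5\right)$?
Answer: $33692203$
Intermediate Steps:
$K = 5$
$M = 200543$ ($M = -5 + \left(730 + 378\right) \left(-396 + 577\right) = -5 + 1108 \cdot 181 = -5 + 200548 = 200543$)
$P{\left(H,A \right)} = -40 + 8 H$ ($P{\left(H,A \right)} = \left(5 - H\right) \left(-8\right) = -40 + 8 H$)
$P{\left(26,-33 \right)} M + 979 = \left(-40 + 8 \cdot 26\right) 200543 + 979 = \left(-40 + 208\right) 200543 + 979 = 168 \cdot 200543 + 979 = 33691224 + 979 = 33692203$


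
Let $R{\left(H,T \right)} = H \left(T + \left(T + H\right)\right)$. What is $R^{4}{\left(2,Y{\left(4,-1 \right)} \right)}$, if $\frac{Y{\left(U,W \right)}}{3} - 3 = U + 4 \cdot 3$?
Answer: $2897022976$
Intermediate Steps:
$Y{\left(U,W \right)} = 45 + 3 U$ ($Y{\left(U,W \right)} = 9 + 3 \left(U + 4 \cdot 3\right) = 9 + 3 \left(U + 12\right) = 9 + 3 \left(12 + U\right) = 9 + \left(36 + 3 U\right) = 45 + 3 U$)
$R{\left(H,T \right)} = H \left(H + 2 T\right)$ ($R{\left(H,T \right)} = H \left(T + \left(H + T\right)\right) = H \left(H + 2 T\right)$)
$R^{4}{\left(2,Y{\left(4,-1 \right)} \right)} = \left(2 \left(2 + 2 \left(45 + 3 \cdot 4\right)\right)\right)^{4} = \left(2 \left(2 + 2 \left(45 + 12\right)\right)\right)^{4} = \left(2 \left(2 + 2 \cdot 57\right)\right)^{4} = \left(2 \left(2 + 114\right)\right)^{4} = \left(2 \cdot 116\right)^{4} = 232^{4} = 2897022976$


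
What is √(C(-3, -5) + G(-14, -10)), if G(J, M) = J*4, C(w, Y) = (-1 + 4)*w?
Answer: I*√65 ≈ 8.0623*I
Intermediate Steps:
C(w, Y) = 3*w
G(J, M) = 4*J
√(C(-3, -5) + G(-14, -10)) = √(3*(-3) + 4*(-14)) = √(-9 - 56) = √(-65) = I*√65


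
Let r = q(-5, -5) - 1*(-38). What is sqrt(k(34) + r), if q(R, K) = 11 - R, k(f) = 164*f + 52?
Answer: sqrt(5682) ≈ 75.379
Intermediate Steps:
k(f) = 52 + 164*f
r = 54 (r = (11 - 1*(-5)) - 1*(-38) = (11 + 5) + 38 = 16 + 38 = 54)
sqrt(k(34) + r) = sqrt((52 + 164*34) + 54) = sqrt((52 + 5576) + 54) = sqrt(5628 + 54) = sqrt(5682)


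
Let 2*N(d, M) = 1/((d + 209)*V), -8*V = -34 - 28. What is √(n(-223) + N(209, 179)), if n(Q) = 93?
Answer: 2*√975977123/6479 ≈ 9.6437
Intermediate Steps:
V = 31/4 (V = -(-34 - 28)/8 = -⅛*(-62) = 31/4 ≈ 7.7500)
N(d, M) = 2/(31*(209 + d)) (N(d, M) = (1/((d + 209)*(31/4)))/2 = ((4/31)/(209 + d))/2 = (4/(31*(209 + d)))/2 = 2/(31*(209 + d)))
√(n(-223) + N(209, 179)) = √(93 + 2/(31*(209 + 209))) = √(93 + (2/31)/418) = √(93 + (2/31)*(1/418)) = √(93 + 1/6479) = √(602548/6479) = 2*√975977123/6479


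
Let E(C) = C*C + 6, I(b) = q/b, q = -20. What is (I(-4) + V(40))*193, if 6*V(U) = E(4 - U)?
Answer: 42846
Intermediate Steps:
I(b) = -20/b
E(C) = 6 + C² (E(C) = C² + 6 = 6 + C²)
V(U) = 1 + (4 - U)²/6 (V(U) = (6 + (4 - U)²)/6 = 1 + (4 - U)²/6)
(I(-4) + V(40))*193 = (-20/(-4) + (1 + (-4 + 40)²/6))*193 = (-20*(-¼) + (1 + (⅙)*36²))*193 = (5 + (1 + (⅙)*1296))*193 = (5 + (1 + 216))*193 = (5 + 217)*193 = 222*193 = 42846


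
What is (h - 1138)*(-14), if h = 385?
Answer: 10542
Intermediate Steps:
(h - 1138)*(-14) = (385 - 1138)*(-14) = -753*(-14) = 10542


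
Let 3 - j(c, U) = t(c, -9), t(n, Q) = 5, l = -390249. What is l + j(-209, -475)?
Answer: -390251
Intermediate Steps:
j(c, U) = -2 (j(c, U) = 3 - 1*5 = 3 - 5 = -2)
l + j(-209, -475) = -390249 - 2 = -390251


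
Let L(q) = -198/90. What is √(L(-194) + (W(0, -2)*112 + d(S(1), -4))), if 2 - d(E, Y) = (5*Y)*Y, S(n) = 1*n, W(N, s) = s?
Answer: 39*I*√5/5 ≈ 17.441*I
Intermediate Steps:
S(n) = n
L(q) = -11/5 (L(q) = -198*1/90 = -11/5)
d(E, Y) = 2 - 5*Y² (d(E, Y) = 2 - 5*Y*Y = 2 - 5*Y²)
√(L(-194) + (W(0, -2)*112 + d(S(1), -4))) = √(-11/5 + (-2*112 + (2 - 5*(-4)²))) = √(-11/5 + (-224 + (2 - 5*16))) = √(-11/5 + (-224 + (2 - 80))) = √(-11/5 + (-224 - 78)) = √(-11/5 - 302) = √(-1521/5) = 39*I*√5/5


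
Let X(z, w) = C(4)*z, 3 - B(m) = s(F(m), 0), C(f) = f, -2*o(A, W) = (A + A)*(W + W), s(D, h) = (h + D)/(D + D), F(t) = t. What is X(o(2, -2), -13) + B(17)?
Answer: 69/2 ≈ 34.500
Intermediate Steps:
s(D, h) = (D + h)/(2*D) (s(D, h) = (D + h)/((2*D)) = (D + h)*(1/(2*D)) = (D + h)/(2*D))
o(A, W) = -2*A*W (o(A, W) = -(A + A)*(W + W)/2 = -2*A*2*W/2 = -2*A*W)
B(m) = 5/2 (B(m) = 3 - (m + 0)/(2*m) = 3 - m/(2*m) = 3 - 1*½ = 3 - ½ = 5/2)
X(z, w) = 4*z
X(o(2, -2), -13) + B(17) = 4*(-2*2*(-2)) + 5/2 = 4*8 + 5/2 = 32 + 5/2 = 69/2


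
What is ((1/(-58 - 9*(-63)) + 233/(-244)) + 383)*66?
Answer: 4328254073/171654 ≈ 25215.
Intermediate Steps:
((1/(-58 - 9*(-63)) + 233/(-244)) + 383)*66 = ((-1/63/(-67) + 233*(-1/244)) + 383)*66 = ((-1/67*(-1/63) - 233/244) + 383)*66 = ((1/4221 - 233/244) + 383)*66 = (-983249/1029924 + 383)*66 = (393477643/1029924)*66 = 4328254073/171654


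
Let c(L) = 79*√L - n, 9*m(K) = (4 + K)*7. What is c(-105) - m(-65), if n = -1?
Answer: 436/9 + 79*I*√105 ≈ 48.444 + 809.51*I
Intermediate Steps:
m(K) = 28/9 + 7*K/9 (m(K) = ((4 + K)*7)/9 = (28 + 7*K)/9 = 28/9 + 7*K/9)
c(L) = 1 + 79*√L (c(L) = 79*√L - 1*(-1) = 79*√L + 1 = 1 + 79*√L)
c(-105) - m(-65) = (1 + 79*√(-105)) - (28/9 + (7/9)*(-65)) = (1 + 79*(I*√105)) - (28/9 - 455/9) = (1 + 79*I*√105) - 1*(-427/9) = (1 + 79*I*√105) + 427/9 = 436/9 + 79*I*√105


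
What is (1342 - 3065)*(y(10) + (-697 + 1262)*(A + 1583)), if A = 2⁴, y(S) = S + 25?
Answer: -1556678810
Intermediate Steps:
y(S) = 25 + S
A = 16
(1342 - 3065)*(y(10) + (-697 + 1262)*(A + 1583)) = (1342 - 3065)*((25 + 10) + (-697 + 1262)*(16 + 1583)) = -1723*(35 + 565*1599) = -1723*(35 + 903435) = -1723*903470 = -1556678810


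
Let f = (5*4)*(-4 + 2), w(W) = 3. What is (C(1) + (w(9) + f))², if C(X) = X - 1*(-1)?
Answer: 1225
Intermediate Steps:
C(X) = 1 + X (C(X) = X + 1 = 1 + X)
f = -40 (f = 20*(-2) = -40)
(C(1) + (w(9) + f))² = ((1 + 1) + (3 - 40))² = (2 - 37)² = (-35)² = 1225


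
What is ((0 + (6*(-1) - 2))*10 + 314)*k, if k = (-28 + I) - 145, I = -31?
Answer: -47736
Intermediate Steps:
k = -204 (k = (-28 - 31) - 145 = -59 - 145 = -204)
((0 + (6*(-1) - 2))*10 + 314)*k = ((0 + (6*(-1) - 2))*10 + 314)*(-204) = ((0 + (-6 - 2))*10 + 314)*(-204) = ((0 - 8)*10 + 314)*(-204) = (-8*10 + 314)*(-204) = (-80 + 314)*(-204) = 234*(-204) = -47736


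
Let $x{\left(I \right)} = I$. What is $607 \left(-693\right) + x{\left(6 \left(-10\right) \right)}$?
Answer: $-420711$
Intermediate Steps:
$607 \left(-693\right) + x{\left(6 \left(-10\right) \right)} = 607 \left(-693\right) + 6 \left(-10\right) = -420651 - 60 = -420711$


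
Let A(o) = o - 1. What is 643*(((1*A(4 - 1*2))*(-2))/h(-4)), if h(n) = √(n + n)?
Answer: 643*I*√2/2 ≈ 454.67*I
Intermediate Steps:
A(o) = -1 + o
h(n) = √2*√n (h(n) = √(2*n) = √2*√n)
643*(((1*A(4 - 1*2))*(-2))/h(-4)) = 643*(((1*(-1 + (4 - 1*2)))*(-2))/((√2*√(-4)))) = 643*(((1*(-1 + (4 - 2)))*(-2))/((√2*(2*I)))) = 643*(((1*(-1 + 2))*(-2))/((2*I*√2))) = 643*(((1*1)*(-2))*(-I*√2/4)) = 643*((1*(-2))*(-I*√2/4)) = 643*(-(-1)*I*√2/2) = 643*(I*√2/2) = 643*I*√2/2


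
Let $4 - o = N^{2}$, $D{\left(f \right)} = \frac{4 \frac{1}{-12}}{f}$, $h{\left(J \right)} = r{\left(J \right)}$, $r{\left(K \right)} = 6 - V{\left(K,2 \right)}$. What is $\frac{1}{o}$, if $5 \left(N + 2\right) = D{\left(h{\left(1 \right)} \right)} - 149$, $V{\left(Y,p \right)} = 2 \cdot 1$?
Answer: $- \frac{3600}{3629881} \approx -0.00099177$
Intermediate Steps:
$V{\left(Y,p \right)} = 2$
$r{\left(K \right)} = 4$ ($r{\left(K \right)} = 6 - 2 = 4$)
$h{\left(J \right)} = 4$
$D{\left(f \right)} = - \frac{1}{3 f}$ ($D{\left(f \right)} = \frac{4 \left(- \frac{1}{12}\right)}{f} = - \frac{1}{3 f}$)
$N = - \frac{1909}{60}$ ($N = -2 + \frac{- \frac{1}{3 \cdot 4} - 149}{5} = -2 + \frac{\left(- \frac{1}{3}\right) \frac{1}{4} - 149}{5} = -2 + \frac{- \frac{1}{12} - 149}{5} = -2 + \frac{1}{5} \left(- \frac{1789}{12}\right) = -2 - \frac{1789}{60} = - \frac{1909}{60} \approx -31.817$)
$o = - \frac{3629881}{3600}$ ($o = 4 - \left(- \frac{1909}{60}\right)^{2} = 4 - \frac{3644281}{3600} = - \frac{3629881}{3600} \approx -1008.3$)
$\frac{1}{o} = \frac{1}{- \frac{3629881}{3600}} = - \frac{3600}{3629881}$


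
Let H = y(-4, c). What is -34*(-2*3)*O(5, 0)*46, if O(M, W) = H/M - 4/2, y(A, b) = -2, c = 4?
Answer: -112608/5 ≈ -22522.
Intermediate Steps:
H = -2
O(M, W) = -2 - 2/M (O(M, W) = -2/M - 4/2 = -2/M - 4*½ = -2/M - 2 = -2 - 2/M)
-34*(-2*3)*O(5, 0)*46 = -34*(-2*3)*(-2 - 2/5)*46 = -(-204)*(-2 - 2*⅕)*46 = -(-204)*(-2 - ⅖)*46 = -(-204)*(-12)/5*46 = -34*72/5*46 = -2448/5*46 = -112608/5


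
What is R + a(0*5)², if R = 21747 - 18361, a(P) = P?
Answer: 3386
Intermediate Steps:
R = 3386
R + a(0*5)² = 3386 + (0*5)² = 3386 + 0² = 3386 + 0 = 3386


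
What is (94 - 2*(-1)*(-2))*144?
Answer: 12960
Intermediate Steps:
(94 - 2*(-1)*(-2))*144 = (94 + 2*(-2))*144 = (94 - 4)*144 = 90*144 = 12960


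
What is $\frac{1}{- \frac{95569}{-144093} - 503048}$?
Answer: $- \frac{144093}{72485599895} \approx -1.9879 \cdot 10^{-6}$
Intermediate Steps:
$\frac{1}{- \frac{95569}{-144093} - 503048} = \frac{1}{\left(-95569\right) \left(- \frac{1}{144093}\right) - 503048} = \frac{1}{\frac{95569}{144093} - 503048} = \frac{1}{- \frac{72485599895}{144093}} = - \frac{144093}{72485599895}$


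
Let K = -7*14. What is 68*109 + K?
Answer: 7314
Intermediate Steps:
K = -98
68*109 + K = 68*109 - 98 = 7412 - 98 = 7314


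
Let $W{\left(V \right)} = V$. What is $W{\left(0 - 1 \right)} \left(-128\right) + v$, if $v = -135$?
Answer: $-7$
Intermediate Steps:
$W{\left(0 - 1 \right)} \left(-128\right) + v = \left(0 - 1\right) \left(-128\right) - 135 = \left(-1\right) \left(-128\right) - 135 = 128 - 135 = -7$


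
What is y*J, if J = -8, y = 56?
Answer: -448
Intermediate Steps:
y*J = 56*(-8) = -448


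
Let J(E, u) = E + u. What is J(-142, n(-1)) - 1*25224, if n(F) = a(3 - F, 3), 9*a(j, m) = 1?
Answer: -228293/9 ≈ -25366.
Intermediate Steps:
a(j, m) = ⅑ (a(j, m) = (⅑)*1 = ⅑)
n(F) = ⅑
J(-142, n(-1)) - 1*25224 = (-142 + ⅑) - 1*25224 = -1277/9 - 25224 = -228293/9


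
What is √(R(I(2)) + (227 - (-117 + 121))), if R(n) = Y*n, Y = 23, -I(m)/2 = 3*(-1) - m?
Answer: √453 ≈ 21.284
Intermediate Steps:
I(m) = 6 + 2*m (I(m) = -2*(3*(-1) - m) = -2*(-3 - m) = 6 + 2*m)
R(n) = 23*n
√(R(I(2)) + (227 - (-117 + 121))) = √(23*(6 + 2*2) + (227 - (-117 + 121))) = √(23*(6 + 4) + (227 - 1*4)) = √(23*10 + (227 - 4)) = √(230 + 223) = √453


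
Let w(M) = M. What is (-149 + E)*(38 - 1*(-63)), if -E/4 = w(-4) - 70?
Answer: 14847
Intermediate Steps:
E = 296 (E = -4*(-4 - 70) = -4*(-74) = 296)
(-149 + E)*(38 - 1*(-63)) = (-149 + 296)*(38 - 1*(-63)) = 147*(38 + 63) = 147*101 = 14847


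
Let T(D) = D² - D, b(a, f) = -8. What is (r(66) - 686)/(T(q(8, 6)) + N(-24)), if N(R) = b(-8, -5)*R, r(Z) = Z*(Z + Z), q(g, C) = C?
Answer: 4013/111 ≈ 36.153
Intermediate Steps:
r(Z) = 2*Z² (r(Z) = Z*(2*Z) = 2*Z²)
N(R) = -8*R
(r(66) - 686)/(T(q(8, 6)) + N(-24)) = (2*66² - 686)/(6*(-1 + 6) - 8*(-24)) = (2*4356 - 686)/(6*5 + 192) = (8712 - 686)/(30 + 192) = 8026/222 = 8026*(1/222) = 4013/111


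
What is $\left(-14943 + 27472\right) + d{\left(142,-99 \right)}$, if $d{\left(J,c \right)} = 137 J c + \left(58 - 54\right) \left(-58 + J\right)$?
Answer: $-1913081$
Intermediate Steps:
$d{\left(J,c \right)} = -232 + 4 J + 137 J c$ ($d{\left(J,c \right)} = 137 J c + 4 \left(-58 + J\right) = 137 J c + \left(-232 + 4 J\right) = -232 + 4 J + 137 J c$)
$\left(-14943 + 27472\right) + d{\left(142,-99 \right)} = \left(-14943 + 27472\right) + \left(-232 + 4 \cdot 142 + 137 \cdot 142 \left(-99\right)\right) = 12529 - 1925610 = -1913081$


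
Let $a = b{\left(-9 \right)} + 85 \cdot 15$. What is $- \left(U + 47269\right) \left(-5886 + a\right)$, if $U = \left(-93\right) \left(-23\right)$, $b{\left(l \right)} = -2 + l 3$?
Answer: $229253120$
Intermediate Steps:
$b{\left(l \right)} = -2 + 3 l$
$U = 2139$
$a = 1246$ ($a = \left(-2 + 3 \left(-9\right)\right) + 85 \cdot 15 = \left(-2 - 27\right) + 1275 = -29 + 1275 = 1246$)
$- \left(U + 47269\right) \left(-5886 + a\right) = - \left(2139 + 47269\right) \left(-5886 + 1246\right) = - 49408 \left(-4640\right) = \left(-1\right) \left(-229253120\right) = 229253120$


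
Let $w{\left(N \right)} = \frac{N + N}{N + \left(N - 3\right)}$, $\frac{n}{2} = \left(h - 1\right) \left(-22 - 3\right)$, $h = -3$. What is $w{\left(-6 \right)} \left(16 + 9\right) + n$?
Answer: $220$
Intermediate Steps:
$n = 200$ ($n = 2 \left(-3 - 1\right) \left(-22 - 3\right) = 2 \left(\left(-4\right) \left(-25\right)\right) = 2 \cdot 100 = 200$)
$w{\left(N \right)} = \frac{2 N}{-3 + 2 N}$ ($w{\left(N \right)} = \frac{2 N}{N + \left(-3 + N\right)} = \frac{2 N}{-3 + 2 N}$)
$w{\left(-6 \right)} \left(16 + 9\right) + n = 2 \left(-6\right) \frac{1}{-3 + 2 \left(-6\right)} \left(16 + 9\right) + 200 = 2 \left(-6\right) \frac{1}{-3 - 12} \cdot 25 + 200 = 2 \left(-6\right) \frac{1}{-15} \cdot 25 + 200 = 2 \left(-6\right) \left(- \frac{1}{15}\right) 25 + 200 = \frac{4}{5} \cdot 25 + 200 = 20 + 200 = 220$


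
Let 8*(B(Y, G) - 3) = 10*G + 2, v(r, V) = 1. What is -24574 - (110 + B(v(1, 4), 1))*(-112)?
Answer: -11750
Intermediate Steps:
B(Y, G) = 13/4 + 5*G/4 (B(Y, G) = 3 + (10*G + 2)/8 = 3 + (2 + 10*G)/8 = 3 + (¼ + 5*G/4) = 13/4 + 5*G/4)
-24574 - (110 + B(v(1, 4), 1))*(-112) = -24574 - (110 + (13/4 + (5/4)*1))*(-112) = -24574 - (110 + (13/4 + 5/4))*(-112) = -24574 - (110 + 9/2)*(-112) = -24574 - 229*(-112)/2 = -24574 - 1*(-12824) = -24574 + 12824 = -11750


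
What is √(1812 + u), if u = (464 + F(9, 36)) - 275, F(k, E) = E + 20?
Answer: 11*√17 ≈ 45.354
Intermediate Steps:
F(k, E) = 20 + E
u = 245 (u = (464 + (20 + 36)) - 275 = (464 + 56) - 275 = 520 - 275 = 245)
√(1812 + u) = √(1812 + 245) = √2057 = 11*√17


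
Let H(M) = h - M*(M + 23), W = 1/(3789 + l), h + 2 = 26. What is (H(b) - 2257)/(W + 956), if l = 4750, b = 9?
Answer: -21526819/8163285 ≈ -2.6370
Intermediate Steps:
h = 24 (h = -2 + 26 = 24)
W = 1/8539 (W = 1/(3789 + 4750) = 1/8539 ≈ 0.00011711)
H(M) = 24 - M*(23 + M) (H(M) = 24 - M*(M + 23) = 24 - M*(23 + M))
(H(b) - 2257)/(W + 956) = ((24 - 1*9² - 23*9) - 2257)/(1/8539 + 956) = ((24 - 1*81 - 207) - 2257)/(8163285/8539) = ((24 - 81 - 207) - 2257)*(8539/8163285) = (-264 - 2257)*(8539/8163285) = -2521*8539/8163285 = -21526819/8163285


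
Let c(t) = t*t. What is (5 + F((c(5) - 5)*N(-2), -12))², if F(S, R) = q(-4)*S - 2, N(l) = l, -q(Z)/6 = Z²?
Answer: 14768649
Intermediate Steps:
q(Z) = -6*Z²
c(t) = t²
F(S, R) = -2 - 96*S (F(S, R) = (-6*(-4)²)*S - 2 = (-6*16)*S - 2 = -96*S - 2 = -2 - 96*S)
(5 + F((c(5) - 5)*N(-2), -12))² = (5 + (-2 - 96*(5² - 5)*(-2)))² = (5 + (-2 - 96*(25 - 5)*(-2)))² = (5 + (-2 - 1920*(-2)))² = (5 + (-2 - 96*(-40)))² = (5 + (-2 + 3840))² = (5 + 3838)² = 3843² = 14768649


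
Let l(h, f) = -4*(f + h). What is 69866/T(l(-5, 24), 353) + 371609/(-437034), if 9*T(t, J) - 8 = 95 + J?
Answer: 22886241941/16607292 ≈ 1378.1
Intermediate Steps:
l(h, f) = -4*f - 4*h
T(t, J) = 103/9 + J/9 (T(t, J) = 8/9 + (95 + J)/9 = 8/9 + (95/9 + J/9) = 103/9 + J/9)
69866/T(l(-5, 24), 353) + 371609/(-437034) = 69866/(103/9 + (1/9)*353) + 371609/(-437034) = 69866/(103/9 + 353/9) + 371609*(-1/437034) = 69866/(152/3) - 371609/437034 = 69866*(3/152) - 371609/437034 = 104799/76 - 371609/437034 = 22886241941/16607292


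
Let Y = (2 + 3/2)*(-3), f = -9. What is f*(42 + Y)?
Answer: -567/2 ≈ -283.50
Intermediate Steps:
Y = -21/2 (Y = (2 + 3*(1/2))*(-3) = (2 + 3/2)*(-3) = (7/2)*(-3) = -21/2 ≈ -10.500)
f*(42 + Y) = -9*(42 - 21/2) = -9*63/2 = -567/2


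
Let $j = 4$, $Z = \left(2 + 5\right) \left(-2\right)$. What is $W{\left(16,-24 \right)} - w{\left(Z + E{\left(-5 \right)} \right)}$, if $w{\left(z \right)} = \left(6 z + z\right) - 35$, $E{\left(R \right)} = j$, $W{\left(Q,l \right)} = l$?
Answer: $81$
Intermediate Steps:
$Z = -14$ ($Z = 7 \left(-2\right) = -14$)
$E{\left(R \right)} = 4$
$w{\left(z \right)} = -35 + 7 z$ ($w{\left(z \right)} = 7 z - 35 = -35 + 7 z$)
$W{\left(16,-24 \right)} - w{\left(Z + E{\left(-5 \right)} \right)} = -24 - \left(-35 + 7 \left(-14 + 4\right)\right) = -24 - \left(-35 + 7 \left(-10\right)\right) = -24 - \left(-35 - 70\right) = -24 - -105 = -24 + 105 = 81$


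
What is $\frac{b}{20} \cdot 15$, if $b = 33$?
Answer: $\frac{99}{4} \approx 24.75$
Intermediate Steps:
$\frac{b}{20} \cdot 15 = \frac{1}{20} \cdot 33 \cdot 15 = \frac{33}{20} \cdot 15 = \frac{99}{4}$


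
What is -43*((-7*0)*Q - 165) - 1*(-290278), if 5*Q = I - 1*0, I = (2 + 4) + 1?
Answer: 297373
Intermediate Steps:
I = 7 (I = 6 + 1 = 7)
Q = 7/5 (Q = (7 - 1*0)/5 = (7 + 0)/5 = (⅕)*7 = 7/5 ≈ 1.4000)
-43*((-7*0)*Q - 165) - 1*(-290278) = -43*(-7*0*(7/5) - 165) - 1*(-290278) = -43*(0*(7/5) - 165) + 290278 = -43*(0 - 165) + 290278 = -43*(-165) + 290278 = 7095 + 290278 = 297373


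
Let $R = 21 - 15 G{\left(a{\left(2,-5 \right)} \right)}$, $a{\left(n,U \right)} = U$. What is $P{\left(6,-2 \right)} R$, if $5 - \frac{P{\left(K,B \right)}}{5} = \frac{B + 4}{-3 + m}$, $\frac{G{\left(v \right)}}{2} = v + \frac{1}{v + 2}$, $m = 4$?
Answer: $2715$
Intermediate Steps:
$G{\left(v \right)} = 2 v + \frac{2}{2 + v}$ ($G{\left(v \right)} = 2 \left(v + \frac{1}{v + 2}\right) = 2 \left(v + \frac{1}{2 + v}\right) = 2 v + \frac{2}{2 + v}$)
$P{\left(K,B \right)} = 5 - 5 B$ ($P{\left(K,B \right)} = 25 - 5 \frac{B + 4}{-3 + 4} = 25 - 5 \frac{4 + B}{1} = 25 - 5 \left(4 + B\right) 1 = 25 - 5 \left(4 + B\right) = 25 - \left(20 + 5 B\right) = 5 - 5 B$)
$R = 181$ ($R = 21 - 15 \frac{2 \left(1 + \left(-5\right)^{2} + 2 \left(-5\right)\right)}{2 - 5} = 21 - 15 \frac{2 \left(1 + 25 - 10\right)}{-3} = 21 - 15 \cdot 2 \left(- \frac{1}{3}\right) 16 = 21 - -160 = 21 + 160 = 181$)
$P{\left(6,-2 \right)} R = \left(5 - -10\right) 181 = \left(5 + 10\right) 181 = 15 \cdot 181 = 2715$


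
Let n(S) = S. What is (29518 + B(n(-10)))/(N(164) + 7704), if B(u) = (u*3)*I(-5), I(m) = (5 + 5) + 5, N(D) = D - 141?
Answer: 29068/7727 ≈ 3.7619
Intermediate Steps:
N(D) = -141 + D
I(m) = 15 (I(m) = 10 + 5 = 15)
B(u) = 45*u (B(u) = (u*3)*15 = (3*u)*15 = 45*u)
(29518 + B(n(-10)))/(N(164) + 7704) = (29518 + 45*(-10))/((-141 + 164) + 7704) = (29518 - 450)/(23 + 7704) = 29068/7727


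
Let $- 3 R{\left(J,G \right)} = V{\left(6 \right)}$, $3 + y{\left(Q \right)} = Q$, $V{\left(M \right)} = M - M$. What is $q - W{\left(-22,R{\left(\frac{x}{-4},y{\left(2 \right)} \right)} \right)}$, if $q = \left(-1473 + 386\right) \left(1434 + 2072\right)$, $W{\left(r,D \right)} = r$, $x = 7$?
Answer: $-3811000$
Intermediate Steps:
$V{\left(M \right)} = 0$
$y{\left(Q \right)} = -3 + Q$
$R{\left(J,G \right)} = 0$ ($R{\left(J,G \right)} = \left(- \frac{1}{3}\right) 0 = 0$)
$q = -3811022$ ($q = \left(-1087\right) 3506 = -3811022$)
$q - W{\left(-22,R{\left(\frac{x}{-4},y{\left(2 \right)} \right)} \right)} = -3811022 - -22 = -3811022 + 22 = -3811000$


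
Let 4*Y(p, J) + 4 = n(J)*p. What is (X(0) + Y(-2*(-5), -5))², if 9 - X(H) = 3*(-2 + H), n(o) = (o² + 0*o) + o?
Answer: 4096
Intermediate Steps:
n(o) = o + o² (n(o) = (o² + 0) + o = o² + o = o + o²)
Y(p, J) = -1 + J*p*(1 + J)/4 (Y(p, J) = -1 + ((J*(1 + J))*p)/4 = -1 + (J*p*(1 + J))/4 = -1 + J*p*(1 + J)/4)
X(H) = 15 - 3*H (X(H) = 9 - 3*(-2 + H) = 9 - (-6 + 3*H) = 9 + (6 - 3*H) = 15 - 3*H)
(X(0) + Y(-2*(-5), -5))² = ((15 - 3*0) + (-1 + (¼)*(-5)*(-2*(-5))*(1 - 5)))² = ((15 + 0) + (-1 + (¼)*(-5)*10*(-4)))² = (15 + (-1 + 50))² = (15 + 49)² = 64² = 4096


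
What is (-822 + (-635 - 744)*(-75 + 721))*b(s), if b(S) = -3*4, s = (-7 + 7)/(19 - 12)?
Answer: 10699872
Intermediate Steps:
s = 0 (s = 0/7 = 0*(⅐) = 0)
b(S) = -12
(-822 + (-635 - 744)*(-75 + 721))*b(s) = (-822 + (-635 - 744)*(-75 + 721))*(-12) = (-822 - 1379*646)*(-12) = (-822 - 890834)*(-12) = -891656*(-12) = 10699872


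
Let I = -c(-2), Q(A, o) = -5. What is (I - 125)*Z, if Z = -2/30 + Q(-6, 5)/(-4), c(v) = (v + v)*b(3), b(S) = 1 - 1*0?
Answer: -8591/60 ≈ -143.18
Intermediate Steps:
b(S) = 1 (b(S) = 1 + 0 = 1)
c(v) = 2*v (c(v) = (v + v)*1 = (2*v)*1 = 2*v)
I = 4 (I = -2*(-2) = -1*(-4) = 4)
Z = 71/60 (Z = -2/30 - 5/(-4) = -2*1/30 - 5*(-¼) = -1/15 + 5/4 = 71/60 ≈ 1.1833)
(I - 125)*Z = (4 - 125)*(71/60) = -121*71/60 = -8591/60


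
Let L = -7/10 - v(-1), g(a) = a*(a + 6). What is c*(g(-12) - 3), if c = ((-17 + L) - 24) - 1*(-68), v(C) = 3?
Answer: 16077/10 ≈ 1607.7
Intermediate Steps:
g(a) = a*(6 + a)
L = -37/10 (L = -7/10 - 1*3 = -7*⅒ - 3 = -7/10 - 3 = -37/10 ≈ -3.7000)
c = 233/10 (c = ((-17 - 37/10) - 24) - 1*(-68) = (-207/10 - 24) + 68 = -447/10 + 68 = 233/10 ≈ 23.300)
c*(g(-12) - 3) = 233*(-12*(6 - 12) - 3)/10 = 233*(-12*(-6) - 3)/10 = 233*(72 - 3)/10 = (233/10)*69 = 16077/10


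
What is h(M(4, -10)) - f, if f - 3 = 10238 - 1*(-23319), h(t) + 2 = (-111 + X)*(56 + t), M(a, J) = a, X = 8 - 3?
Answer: -39922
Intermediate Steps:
X = 5
h(t) = -5938 - 106*t (h(t) = -2 + (-111 + 5)*(56 + t) = -2 - 106*(56 + t) = -2 + (-5936 - 106*t) = -5938 - 106*t)
f = 33560 (f = 3 + (10238 - 1*(-23319)) = 3 + (10238 + 23319) = 3 + 33557 = 33560)
h(M(4, -10)) - f = (-5938 - 106*4) - 1*33560 = (-5938 - 424) - 33560 = -6362 - 33560 = -39922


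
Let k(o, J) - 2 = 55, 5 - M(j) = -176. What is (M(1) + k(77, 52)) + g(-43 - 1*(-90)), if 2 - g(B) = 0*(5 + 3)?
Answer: 240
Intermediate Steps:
M(j) = 181 (M(j) = 5 - 1*(-176) = 5 + 176 = 181)
k(o, J) = 57 (k(o, J) = 2 + 55 = 57)
g(B) = 2 (g(B) = 2 - 0*(5 + 3) = 2 - 0*8 = 2 - 1*0 = 2 + 0 = 2)
(M(1) + k(77, 52)) + g(-43 - 1*(-90)) = (181 + 57) + 2 = 238 + 2 = 240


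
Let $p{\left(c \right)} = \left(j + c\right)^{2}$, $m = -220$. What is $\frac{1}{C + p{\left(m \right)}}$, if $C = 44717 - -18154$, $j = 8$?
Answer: $\frac{1}{107815} \approx 9.2751 \cdot 10^{-6}$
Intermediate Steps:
$p{\left(c \right)} = \left(8 + c\right)^{2}$
$C = 62871$ ($C = 44717 + 18154 = 62871$)
$\frac{1}{C + p{\left(m \right)}} = \frac{1}{62871 + \left(8 - 220\right)^{2}} = \frac{1}{62871 + \left(-212\right)^{2}} = \frac{1}{62871 + 44944} = \frac{1}{107815}$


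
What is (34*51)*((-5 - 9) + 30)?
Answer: 27744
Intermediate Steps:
(34*51)*((-5 - 9) + 30) = 1734*(-14 + 30) = 1734*16 = 27744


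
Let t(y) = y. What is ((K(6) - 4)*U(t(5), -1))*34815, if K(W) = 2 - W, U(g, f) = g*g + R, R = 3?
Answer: -7798560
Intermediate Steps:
U(g, f) = 3 + g² (U(g, f) = g*g + 3 = g² + 3 = 3 + g²)
((K(6) - 4)*U(t(5), -1))*34815 = (((2 - 1*6) - 4)*(3 + 5²))*34815 = (((2 - 6) - 4)*(3 + 25))*34815 = ((-4 - 4)*28)*34815 = -8*28*34815 = -224*34815 = -7798560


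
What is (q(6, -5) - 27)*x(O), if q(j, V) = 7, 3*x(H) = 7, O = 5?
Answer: -140/3 ≈ -46.667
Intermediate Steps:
x(H) = 7/3 (x(H) = (⅓)*7 = 7/3)
(q(6, -5) - 27)*x(O) = (7 - 27)*(7/3) = -20*7/3 = -140/3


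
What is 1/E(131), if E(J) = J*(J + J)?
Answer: 1/34322 ≈ 2.9136e-5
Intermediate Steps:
E(J) = 2*J² (E(J) = J*(2*J) = 2*J²)
1/E(131) = 1/(2*131²) = 1/(2*17161) = 1/34322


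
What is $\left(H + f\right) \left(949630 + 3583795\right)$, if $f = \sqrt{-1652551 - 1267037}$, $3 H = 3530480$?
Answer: $\frac{16005166294000}{3} + 9066850 i \sqrt{729897} \approx 5.3351 \cdot 10^{12} + 7.7462 \cdot 10^{9} i$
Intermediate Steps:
$H = \frac{3530480}{3}$ ($H = \frac{1}{3} \cdot 3530480 = \frac{3530480}{3} \approx 1.1768 \cdot 10^{6}$)
$f = 2 i \sqrt{729897}$ ($f = \sqrt{-2919588} = 2 i \sqrt{729897} \approx 1708.7 i$)
$\left(H + f\right) \left(949630 + 3583795\right) = \left(\frac{3530480}{3} + 2 i \sqrt{729897}\right) \left(949630 + 3583795\right) = \left(\frac{3530480}{3} + 2 i \sqrt{729897}\right) 4533425 = \frac{16005166294000}{3} + 9066850 i \sqrt{729897}$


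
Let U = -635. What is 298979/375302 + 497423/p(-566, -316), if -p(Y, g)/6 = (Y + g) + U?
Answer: 47351288401/853999701 ≈ 55.446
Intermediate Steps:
p(Y, g) = 3810 - 6*Y - 6*g (p(Y, g) = -6*((Y + g) - 635) = -6*(-635 + Y + g) = 3810 - 6*Y - 6*g)
298979/375302 + 497423/p(-566, -316) = 298979/375302 + 497423/(3810 - 6*(-566) - 6*(-316)) = 298979*(1/375302) + 497423/(3810 + 3396 + 1896) = 298979/375302 + 497423/9102 = 47351288401/853999701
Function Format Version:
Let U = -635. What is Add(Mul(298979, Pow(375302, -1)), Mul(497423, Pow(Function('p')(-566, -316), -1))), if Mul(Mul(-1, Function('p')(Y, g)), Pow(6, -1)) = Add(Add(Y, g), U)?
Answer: Rational(47351288401, 853999701) ≈ 55.446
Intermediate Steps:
Function('p')(Y, g) = Add(3810, Mul(-6, Y), Mul(-6, g)) (Function('p')(Y, g) = Mul(-6, Add(Add(Y, g), -635)) = Mul(-6, Add(-635, Y, g)) = Add(3810, Mul(-6, Y), Mul(-6, g)))
Add(Mul(298979, Pow(375302, -1)), Mul(497423, Pow(Function('p')(-566, -316), -1))) = Add(Mul(298979, Pow(375302, -1)), Mul(497423, Pow(Add(3810, Mul(-6, -566), Mul(-6, -316)), -1))) = Add(Mul(298979, Rational(1, 375302)), Mul(497423, Pow(Add(3810, 3396, 1896), -1))) = Add(Rational(298979, 375302), Mul(497423, Pow(9102, -1))) = Add(Rational(298979, 375302), Mul(497423, Rational(1, 9102))) = Add(Rational(298979, 375302), Rational(497423, 9102)) = Rational(47351288401, 853999701)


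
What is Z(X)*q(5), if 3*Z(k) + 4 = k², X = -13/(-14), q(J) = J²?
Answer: -5125/196 ≈ -26.148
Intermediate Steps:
X = 13/14 (X = -13*(-1/14) = 13/14 ≈ 0.92857)
Z(k) = -4/3 + k²/3
Z(X)*q(5) = (-4/3 + (13/14)²/3)*5² = (-4/3 + (⅓)*(169/196))*25 = (-4/3 + 169/588)*25 = -205/196*25 = -5125/196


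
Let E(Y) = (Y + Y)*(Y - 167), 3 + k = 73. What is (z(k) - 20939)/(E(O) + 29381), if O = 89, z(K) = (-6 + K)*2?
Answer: -20811/15497 ≈ -1.3429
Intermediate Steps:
k = 70 (k = -3 + 73 = 70)
z(K) = -12 + 2*K
E(Y) = 2*Y*(-167 + Y) (E(Y) = (2*Y)*(-167 + Y) = 2*Y*(-167 + Y))
(z(k) - 20939)/(E(O) + 29381) = ((-12 + 2*70) - 20939)/(2*89*(-167 + 89) + 29381) = ((-12 + 140) - 20939)/(2*89*(-78) + 29381) = (128 - 20939)/(-13884 + 29381) = -20811/15497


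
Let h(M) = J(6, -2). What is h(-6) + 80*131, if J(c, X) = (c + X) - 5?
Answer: 10479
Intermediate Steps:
J(c, X) = -5 + X + c (J(c, X) = (X + c) - 5 = -5 + X + c)
h(M) = -1 (h(M) = -5 - 2 + 6 = -1)
h(-6) + 80*131 = -1 + 80*131 = -1 + 10480 = 10479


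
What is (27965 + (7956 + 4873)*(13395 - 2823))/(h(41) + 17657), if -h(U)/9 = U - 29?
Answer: 135656153/17549 ≈ 7730.1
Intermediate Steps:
h(U) = 261 - 9*U (h(U) = -9*(U - 29) = -9*(-29 + U) = 261 - 9*U)
(27965 + (7956 + 4873)*(13395 - 2823))/(h(41) + 17657) = (27965 + (7956 + 4873)*(13395 - 2823))/((261 - 9*41) + 17657) = (27965 + 12829*10572)/((261 - 369) + 17657) = (27965 + 135628188)/(-108 + 17657) = 135656153/17549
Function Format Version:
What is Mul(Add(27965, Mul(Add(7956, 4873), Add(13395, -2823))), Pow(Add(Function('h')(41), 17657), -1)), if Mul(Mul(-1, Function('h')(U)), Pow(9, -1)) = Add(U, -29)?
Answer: Rational(135656153, 17549) ≈ 7730.1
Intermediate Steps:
Function('h')(U) = Add(261, Mul(-9, U)) (Function('h')(U) = Mul(-9, Add(U, -29)) = Mul(-9, Add(-29, U)) = Add(261, Mul(-9, U)))
Mul(Add(27965, Mul(Add(7956, 4873), Add(13395, -2823))), Pow(Add(Function('h')(41), 17657), -1)) = Mul(Add(27965, Mul(Add(7956, 4873), Add(13395, -2823))), Pow(Add(Add(261, Mul(-9, 41)), 17657), -1)) = Mul(Add(27965, Mul(12829, 10572)), Pow(Add(Add(261, -369), 17657), -1)) = Mul(Add(27965, 135628188), Pow(Add(-108, 17657), -1)) = Mul(135656153, Pow(17549, -1)) = Mul(135656153, Rational(1, 17549)) = Rational(135656153, 17549)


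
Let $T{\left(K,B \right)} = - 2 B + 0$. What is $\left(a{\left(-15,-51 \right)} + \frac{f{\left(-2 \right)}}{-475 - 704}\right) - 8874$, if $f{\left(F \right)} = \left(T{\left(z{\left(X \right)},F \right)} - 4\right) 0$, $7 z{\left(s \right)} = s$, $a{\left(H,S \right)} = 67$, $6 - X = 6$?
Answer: $-8807$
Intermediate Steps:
$X = 0$ ($X = 6 - 6 = 0$)
$z{\left(s \right)} = \frac{s}{7}$
$T{\left(K,B \right)} = - 2 B$
$f{\left(F \right)} = 0$ ($f{\left(F \right)} = \left(- 2 F - 4\right) 0 = \left(-4 - 2 F\right) 0 = 0$)
$\left(a{\left(-15,-51 \right)} + \frac{f{\left(-2 \right)}}{-475 - 704}\right) - 8874 = \left(67 + \frac{0}{-475 - 704}\right) - 8874 = \left(67 + \frac{0}{-1179}\right) - 8874 = \left(67 + 0 \left(- \frac{1}{1179}\right)\right) - 8874 = \left(67 + 0\right) - 8874 = 67 - 8874 = -8807$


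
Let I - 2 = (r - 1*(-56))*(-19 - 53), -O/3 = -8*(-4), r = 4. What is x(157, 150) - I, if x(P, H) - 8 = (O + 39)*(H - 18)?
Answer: -3198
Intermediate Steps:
O = -96 (O = -(-24)*(-4) = -3*32 = -96)
x(P, H) = 1034 - 57*H (x(P, H) = 8 + (-96 + 39)*(H - 18) = 8 - 57*(-18 + H) = 8 + (1026 - 57*H) = 1034 - 57*H)
I = -4318 (I = 2 + (4 - 1*(-56))*(-19 - 53) = 2 + (4 + 56)*(-72) = 2 + 60*(-72) = 2 - 4320 = -4318)
x(157, 150) - I = (1034 - 57*150) - 1*(-4318) = (1034 - 8550) + 4318 = -7516 + 4318 = -3198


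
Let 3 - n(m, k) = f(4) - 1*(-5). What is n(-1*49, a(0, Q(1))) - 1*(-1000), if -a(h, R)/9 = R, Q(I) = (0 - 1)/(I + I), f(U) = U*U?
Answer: 982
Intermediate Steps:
f(U) = U²
Q(I) = -1/(2*I)
a(h, R) = -9*R
n(m, k) = -18 (n(m, k) = 3 - (4² - 1*(-5)) = 3 - (16 + 5) = 3 - 1*21 = 3 - 21 = -18)
n(-1*49, a(0, Q(1))) - 1*(-1000) = -18 - 1*(-1000) = -18 + 1000 = 982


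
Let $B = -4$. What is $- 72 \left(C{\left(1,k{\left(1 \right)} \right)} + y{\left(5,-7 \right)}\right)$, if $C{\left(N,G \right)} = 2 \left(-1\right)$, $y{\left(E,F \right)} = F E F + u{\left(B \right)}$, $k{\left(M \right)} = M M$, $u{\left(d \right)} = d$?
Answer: $-17208$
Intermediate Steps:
$k{\left(M \right)} = M^{2}$
$y{\left(E,F \right)} = -4 + E F^{2}$ ($y{\left(E,F \right)} = F E F - 4 = E F F - 4 = E F^{2} - 4 = -4 + E F^{2}$)
$C{\left(N,G \right)} = -2$
$- 72 \left(C{\left(1,k{\left(1 \right)} \right)} + y{\left(5,-7 \right)}\right) = - 72 \left(-2 - \left(4 - 5 \left(-7\right)^{2}\right)\right) = - 72 \left(-2 + \left(-4 + 5 \cdot 49\right)\right) = - 72 \left(-2 + \left(-4 + 245\right)\right) = - 72 \left(-2 + 241\right) = \left(-72\right) 239 = -17208$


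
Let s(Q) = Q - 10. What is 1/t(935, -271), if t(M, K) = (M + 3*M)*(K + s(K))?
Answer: -1/2064480 ≈ -4.8438e-7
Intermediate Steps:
s(Q) = -10 + Q
t(M, K) = 4*M*(-10 + 2*K) (t(M, K) = (M + 3*M)*(K + (-10 + K)) = (4*M)*(-10 + 2*K) = 4*M*(-10 + 2*K))
1/t(935, -271) = 1/(8*935*(-5 - 271)) = 1/(8*935*(-276)) = 1/(-2064480) = -1/2064480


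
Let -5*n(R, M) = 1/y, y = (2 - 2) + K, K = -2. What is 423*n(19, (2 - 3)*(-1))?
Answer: 423/10 ≈ 42.300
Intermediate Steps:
y = -2 (y = (2 - 2) - 2 = 0 - 2 = -2)
n(R, M) = ⅒ (n(R, M) = -⅕/(-2) = -⅕*(-½) = ⅒)
423*n(19, (2 - 3)*(-1)) = 423*(⅒) = 423/10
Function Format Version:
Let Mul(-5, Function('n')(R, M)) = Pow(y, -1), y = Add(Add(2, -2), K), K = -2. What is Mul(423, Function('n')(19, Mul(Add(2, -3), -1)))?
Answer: Rational(423, 10) ≈ 42.300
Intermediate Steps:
y = -2 (y = Add(Add(2, -2), -2) = Add(0, -2) = -2)
Function('n')(R, M) = Rational(1, 10) (Function('n')(R, M) = Mul(Rational(-1, 5), Pow(-2, -1)) = Mul(Rational(-1, 5), Rational(-1, 2)) = Rational(1, 10))
Mul(423, Function('n')(19, Mul(Add(2, -3), -1))) = Mul(423, Rational(1, 10)) = Rational(423, 10)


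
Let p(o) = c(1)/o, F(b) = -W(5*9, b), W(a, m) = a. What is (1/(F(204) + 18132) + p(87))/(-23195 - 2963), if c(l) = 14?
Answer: -28145/4573490878 ≈ -6.1539e-6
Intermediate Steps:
F(b) = -45 (F(b) = -5*9 = -1*45 = -45)
p(o) = 14/o
(1/(F(204) + 18132) + p(87))/(-23195 - 2963) = (1/(-45 + 18132) + 14/87)/(-23195 - 2963) = (1/18087 + 14*(1/87))/(-26158) = (1/18087 + 14/87)*(-1/26158) = (28145/174841)*(-1/26158) = -28145/4573490878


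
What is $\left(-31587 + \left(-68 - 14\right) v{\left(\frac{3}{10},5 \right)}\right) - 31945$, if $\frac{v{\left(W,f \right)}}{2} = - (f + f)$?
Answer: $-61892$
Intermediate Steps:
$v{\left(W,f \right)} = - 4 f$ ($v{\left(W,f \right)} = 2 \left(- (f + f)\right) = 2 \left(- 2 f\right) = - 4 f$)
$\left(-31587 + \left(-68 - 14\right) v{\left(\frac{3}{10},5 \right)}\right) - 31945 = \left(-31587 + \left(-68 - 14\right) \left(\left(-4\right) 5\right)\right) - 31945 = \left(-31587 - -1640\right) - 31945 = \left(-31587 + 1640\right) - 31945 = -29947 - 31945 = -61892$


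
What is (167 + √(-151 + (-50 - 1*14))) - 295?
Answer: -128 + I*√215 ≈ -128.0 + 14.663*I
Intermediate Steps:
(167 + √(-151 + (-50 - 1*14))) - 295 = (167 + √(-151 + (-50 - 14))) - 295 = (167 + √(-151 - 64)) - 295 = (167 + √(-215)) - 295 = (167 + I*√215) - 295 = -128 + I*√215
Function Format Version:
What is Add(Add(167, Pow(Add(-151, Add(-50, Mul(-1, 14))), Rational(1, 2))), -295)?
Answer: Add(-128, Mul(I, Pow(215, Rational(1, 2)))) ≈ Add(-128.00, Mul(14.663, I))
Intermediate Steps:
Add(Add(167, Pow(Add(-151, Add(-50, Mul(-1, 14))), Rational(1, 2))), -295) = Add(Add(167, Pow(Add(-151, Add(-50, -14)), Rational(1, 2))), -295) = Add(Add(167, Pow(Add(-151, -64), Rational(1, 2))), -295) = Add(Add(167, Pow(-215, Rational(1, 2))), -295) = Add(Add(167, Mul(I, Pow(215, Rational(1, 2)))), -295) = Add(-128, Mul(I, Pow(215, Rational(1, 2))))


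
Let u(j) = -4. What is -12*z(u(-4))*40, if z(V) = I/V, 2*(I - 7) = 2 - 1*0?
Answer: 960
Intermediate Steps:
I = 8 (I = 7 + (2 - 1*0)/2 = 7 + (2 + 0)/2 = 7 + (1/2)*2 = 7 + 1 = 8)
z(V) = 8/V
-12*z(u(-4))*40 = -96/(-4)*40 = -96*(-1)/4*40 = -12*(-2)*40 = 24*40 = 960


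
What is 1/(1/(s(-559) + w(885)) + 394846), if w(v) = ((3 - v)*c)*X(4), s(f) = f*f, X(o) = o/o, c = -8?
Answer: 319537/126167906303 ≈ 2.5326e-6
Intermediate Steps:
X(o) = 1
s(f) = f²
w(v) = -24 + 8*v (w(v) = ((3 - v)*(-8))*1 = (-24 + 8*v)*1 = -24 + 8*v)
1/(1/(s(-559) + w(885)) + 394846) = 1/(1/((-559)² + (-24 + 8*885)) + 394846) = 1/(1/(312481 + (-24 + 7080)) + 394846) = 1/(1/(312481 + 7056) + 394846) = 1/(1/319537 + 394846) = 1/(126167906303/319537) = 319537/126167906303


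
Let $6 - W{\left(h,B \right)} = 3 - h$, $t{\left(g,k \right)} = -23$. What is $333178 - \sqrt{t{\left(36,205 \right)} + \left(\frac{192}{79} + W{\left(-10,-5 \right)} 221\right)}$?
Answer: $333178 - \frac{i \sqrt{9783202}}{79} \approx 3.3318 \cdot 10^{5} - 39.593 i$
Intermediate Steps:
$W{\left(h,B \right)} = 3 + h$ ($W{\left(h,B \right)} = 6 - \left(3 - h\right) = 6 + \left(-3 + h\right) = 3 + h$)
$333178 - \sqrt{t{\left(36,205 \right)} + \left(\frac{192}{79} + W{\left(-10,-5 \right)} 221\right)} = 333178 - \sqrt{-23 + \left(\frac{192}{79} + \left(3 - 10\right) 221\right)} = 333178 - \sqrt{-23 + \left(192 \cdot \frac{1}{79} - 1547\right)} = 333178 - \sqrt{-23 + \left(\frac{192}{79} - 1547\right)} = 333178 - \sqrt{-23 - \frac{122021}{79}} = 333178 - \sqrt{- \frac{123838}{79}} = 333178 - \frac{i \sqrt{9783202}}{79}$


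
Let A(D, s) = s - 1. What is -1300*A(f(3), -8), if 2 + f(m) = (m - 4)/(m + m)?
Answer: 11700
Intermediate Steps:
f(m) = -2 + (-4 + m)/(2*m) (f(m) = -2 + (m - 4)/(m + m) = -2 + (-4 + m)/((2*m)) = -2 + (-4 + m)*(1/(2*m)) = -2 + (-4 + m)/(2*m))
A(D, s) = -1 + s
-1300*A(f(3), -8) = -1300*(-1 - 8) = -1300*(-9) = 11700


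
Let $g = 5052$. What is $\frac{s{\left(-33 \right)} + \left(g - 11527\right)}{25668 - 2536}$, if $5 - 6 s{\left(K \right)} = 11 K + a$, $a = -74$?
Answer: $- \frac{4801}{17349} \approx -0.27673$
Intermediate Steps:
$s{\left(K \right)} = \frac{79}{6} - \frac{11 K}{6}$ ($s{\left(K \right)} = \frac{5}{6} - \frac{11 K - 74}{6} = \frac{5}{6} - \frac{-74 + 11 K}{6} = \frac{5}{6} - \left(- \frac{37}{3} + \frac{11 K}{6}\right) = \frac{79}{6} - \frac{11 K}{6}$)
$\frac{s{\left(-33 \right)} + \left(g - 11527\right)}{25668 - 2536} = \frac{\left(\frac{79}{6} - - \frac{121}{2}\right) + \left(5052 - 11527\right)}{25668 - 2536} = \frac{\left(\frac{79}{6} + \frac{121}{2}\right) + \left(5052 - 11527\right)}{23132} = \left(\frac{221}{3} - 6475\right) \frac{1}{23132} = \left(- \frac{19204}{3}\right) \frac{1}{23132} = - \frac{4801}{17349}$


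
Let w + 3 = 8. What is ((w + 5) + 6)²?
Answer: 256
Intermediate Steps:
w = 5 (w = -3 + 8 = 5)
((w + 5) + 6)² = ((5 + 5) + 6)² = (10 + 6)² = 16² = 256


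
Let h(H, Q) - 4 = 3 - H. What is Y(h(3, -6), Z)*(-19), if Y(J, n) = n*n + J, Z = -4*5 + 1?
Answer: -6935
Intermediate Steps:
Z = -19 (Z = -20 + 1 = -19)
h(H, Q) = 7 - H (h(H, Q) = 4 + (3 - H) = 7 - H)
Y(J, n) = J + n**2 (Y(J, n) = n**2 + J = J + n**2)
Y(h(3, -6), Z)*(-19) = ((7 - 1*3) + (-19)**2)*(-19) = ((7 - 3) + 361)*(-19) = (4 + 361)*(-19) = 365*(-19) = -6935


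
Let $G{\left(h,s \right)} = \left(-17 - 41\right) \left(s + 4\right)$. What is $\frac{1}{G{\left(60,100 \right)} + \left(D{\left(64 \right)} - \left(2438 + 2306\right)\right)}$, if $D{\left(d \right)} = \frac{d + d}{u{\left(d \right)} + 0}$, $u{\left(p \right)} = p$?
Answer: $- \frac{1}{10774} \approx -9.2816 \cdot 10^{-5}$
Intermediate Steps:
$G{\left(h,s \right)} = -232 - 58 s$ ($G{\left(h,s \right)} = - 58 \left(4 + s\right) = -232 - 58 s$)
$D{\left(d \right)} = 2$ ($D{\left(d \right)} = \frac{d + d}{d + 0} = \frac{2 d}{d} = 2$)
$\frac{1}{G{\left(60,100 \right)} + \left(D{\left(64 \right)} - \left(2438 + 2306\right)\right)} = \frac{1}{\left(-232 - 5800\right) + \left(2 - \left(2438 + 2306\right)\right)} = \frac{1}{\left(-232 - 5800\right) + \left(2 - 4744\right)} = \frac{1}{-6032 + \left(2 - 4744\right)} = \frac{1}{-6032 - 4742} = \frac{1}{-10774} = - \frac{1}{10774}$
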